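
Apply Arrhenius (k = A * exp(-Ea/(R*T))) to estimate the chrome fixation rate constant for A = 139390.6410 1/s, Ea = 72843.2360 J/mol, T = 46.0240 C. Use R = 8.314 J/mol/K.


T_K = T_C + 273.15 = 46.0240 + 273.15 = 319.1740 K
exponent = -Ea / (R * T_K) = -72843.2360 / (8.314 * 319.1740) = -27.4506
k = A * exp(exponent) = 139390.6410 * exp(-27.4506) = 1.6695e-07 1/s


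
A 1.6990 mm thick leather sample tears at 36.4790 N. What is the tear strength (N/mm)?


Formula: Tear strength = force / thickness
Substituting: Tear strength = 36.4790 / 1.6990
Result: 21.4709 N/mm


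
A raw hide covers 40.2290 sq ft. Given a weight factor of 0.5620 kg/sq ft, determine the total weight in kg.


Formula: Weight = area * weight_per_sqft
Substituting: Weight = 40.2290 * 0.5620
Result: 22.6087 kg


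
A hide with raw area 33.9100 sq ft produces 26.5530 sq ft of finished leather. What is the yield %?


Formula: Yield = finished / raw * 100
Substituting: Yield = 26.5530 / 33.9100 * 100
Result: 78.3043 %


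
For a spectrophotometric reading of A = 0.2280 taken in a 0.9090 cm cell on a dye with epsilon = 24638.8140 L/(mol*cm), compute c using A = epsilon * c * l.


Formula: c = A / (epsilon * l)
Substituting: c = 0.2280 / (24638.8140 * 0.9090)
Result: 1.0180e-05 mol/L


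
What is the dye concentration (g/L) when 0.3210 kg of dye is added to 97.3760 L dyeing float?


Formula: Conc = dye_mass(kg) / volume(L) * 1000
Substituting: Conc = 0.3210 / 97.3760 * 1000
Result: 3.2965 g/L


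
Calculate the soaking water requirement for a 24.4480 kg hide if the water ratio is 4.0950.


Formula: Water = hide_weight * ratio
Substituting: Water = 24.4480 * 4.0950
Result: 100.1146 kg


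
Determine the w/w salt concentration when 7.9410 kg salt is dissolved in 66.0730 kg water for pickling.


Formula: Conc = salt / (water + salt) * 100
Substituting: Conc = 7.9410 / (66.0730 + 7.9410) * 100
Result: 10.7291 %


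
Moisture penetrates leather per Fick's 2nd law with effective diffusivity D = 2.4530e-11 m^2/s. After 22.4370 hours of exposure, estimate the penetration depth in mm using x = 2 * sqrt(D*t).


t = 22.4370 hr * 3600 = 80773.2000 s
D * t = 2.4530e-11 * 80773.2000 = 1.9814e-06
x = 2 * sqrt(D*t) = 2 * sqrt(1.9814e-06) = 0.00281522 m = 2.8152 mm


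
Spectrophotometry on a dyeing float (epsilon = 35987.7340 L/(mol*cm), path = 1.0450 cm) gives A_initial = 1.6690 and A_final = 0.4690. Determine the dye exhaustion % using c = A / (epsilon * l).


c_initial = A_i / (epsilon * l) = 1.6690 / (35987.7340 * 1.0450) = 4.4380e-05 mol/L
c_final = A_f / (epsilon * l) = 0.4690 / (35987.7340 * 1.0450) = 1.2471e-05 mol/L
Exhaustion = (c_initial - c_final) / c_initial * 100 = (4.4380e-05 - 1.2471e-05) / 4.4380e-05 * 100 = 71.8993 %


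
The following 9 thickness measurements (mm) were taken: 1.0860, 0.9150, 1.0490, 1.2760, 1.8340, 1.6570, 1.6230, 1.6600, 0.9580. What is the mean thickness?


Formula: Average = sum / n
Substituting: Average = 12.0580 / 9
Result: 1.3398 mm


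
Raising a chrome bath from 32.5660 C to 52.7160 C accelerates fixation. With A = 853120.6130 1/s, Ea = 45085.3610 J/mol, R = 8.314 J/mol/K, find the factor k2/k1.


T1 = 32.5660 + 273.15 = 305.7160 K; T2 = 52.7160 + 273.15 = 325.8660 K
k1 = A * exp(-Ea/(R*T1)) = 853120.6130 * exp(-45085.3610/(8.314*305.7160)) = 0.0168829 1/s
k2 = A * exp(-Ea/(R*T2)) = 853120.6130 * exp(-45085.3610/(8.314*325.8660)) = 0.050559 1/s
k2/k1 = 0.050559 / 0.0168829 = 2.9947


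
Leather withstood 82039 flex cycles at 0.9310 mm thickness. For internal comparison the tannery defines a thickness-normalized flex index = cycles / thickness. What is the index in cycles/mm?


Formula: Index = cycles / thickness
Substituting: Index = 82039 / 0.9310
Result: 88119.2266 cycles/mm


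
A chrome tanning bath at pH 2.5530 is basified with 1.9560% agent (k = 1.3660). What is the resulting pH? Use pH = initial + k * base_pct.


Formula: pH_final = pH_initial + k * base_pct
Substituting: pH_final = 2.5530 + 1.3660 * 1.9560
Result: 5.2249


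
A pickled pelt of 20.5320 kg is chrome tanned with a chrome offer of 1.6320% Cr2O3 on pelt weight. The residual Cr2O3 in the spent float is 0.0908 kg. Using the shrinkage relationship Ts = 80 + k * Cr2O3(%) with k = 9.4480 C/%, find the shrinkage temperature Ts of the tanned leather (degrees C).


Offered = pelt * offer_pct / 100 = 20.5320 * 1.6320 / 100 = 0.3351 kg
Uptake = offered - residual = 0.3351 - 0.0908 = 0.2443 kg
Cr2O3% on pelt = uptake / pelt * 100 = 0.2443 / 20.5320 * 100 = 1.1898 %
Ts = 80 + k * Cr2O3% = 80 + 9.4480 * 1.1898 = 91.2409 C


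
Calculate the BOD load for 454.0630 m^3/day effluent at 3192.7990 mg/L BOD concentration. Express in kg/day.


Formula: BOD_load = volume * conc / 1000
Substituting: BOD_load = 454.0630 * 3192.7990 / 1000
Result: 1449.7319 kg/day


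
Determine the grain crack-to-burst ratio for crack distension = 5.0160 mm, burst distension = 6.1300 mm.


Formula: Ratio = crack / burst
Substituting: Ratio = 5.0160 / 6.1300
Result: 0.8183


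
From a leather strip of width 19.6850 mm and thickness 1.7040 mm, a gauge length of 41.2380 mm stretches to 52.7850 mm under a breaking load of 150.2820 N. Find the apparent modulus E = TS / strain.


TS = F / (w * t) = 150.2820 / (19.6850 * 1.7040) = 4.4802 N/mm^2
strain = (Lf - L0) / L0 = (52.7850 - 41.2380) / 41.2380 = 0.2800
E = TS / strain = 4.4802 / 0.2800 = 16.0004 N/mm^2


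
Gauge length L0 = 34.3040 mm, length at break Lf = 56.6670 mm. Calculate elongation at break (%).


Formula: Elongation = (Lf - L0) / L0 * 100
Substituting: Elongation = (56.6670 - 34.3040) / 34.3040 * 100
Result: 65.1906 %


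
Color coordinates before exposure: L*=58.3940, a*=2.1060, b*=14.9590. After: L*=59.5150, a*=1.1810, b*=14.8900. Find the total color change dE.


dL = 1.1210, da = -0.9250, db = -0.069
dE = sqrt(1.1210^2 + (-0.9250)^2 + (-0.069)^2) = 1.4550


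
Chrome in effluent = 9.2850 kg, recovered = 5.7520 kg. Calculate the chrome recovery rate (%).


Formula: Recovery = recovered / input * 100
Substituting: Recovery = 5.7520 / 9.2850 * 100
Result: 61.9494 %


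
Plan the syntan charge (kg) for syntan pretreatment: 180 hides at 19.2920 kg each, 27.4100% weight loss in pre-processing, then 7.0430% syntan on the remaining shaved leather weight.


Total_raw = N * avg_wt = 180 * 19.2920 = 3472.5600 kg
Substrate = Total_raw * (1 - loss/100) = 3472.5600 * (1 - 27.4100/100) = 2520.7313 kg
Syntan = Substrate * pct / 100 = 2520.7313 * 7.0430 / 100 = 177.5351 kg


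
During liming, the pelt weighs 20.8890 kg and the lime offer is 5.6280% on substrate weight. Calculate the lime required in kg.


Formula: Lime = substrate * pct / 100
Substituting: Lime = 20.8890 * 5.6280 / 100
Result: 1.1756 kg


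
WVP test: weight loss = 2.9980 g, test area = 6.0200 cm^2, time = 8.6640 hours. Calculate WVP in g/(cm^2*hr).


Formula: WVP = loss / (area * time)
Substituting: WVP = 2.9980 / (6.0200 * 8.6640)
Result: 0.05748 g/(cm^2*hr)


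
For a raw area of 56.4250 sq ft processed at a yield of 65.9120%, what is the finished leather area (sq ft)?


Formula: finished = raw * yield / 100
Substituting: finished = 56.4250 * 65.9120 / 100
Result: 37.1908 sq ft


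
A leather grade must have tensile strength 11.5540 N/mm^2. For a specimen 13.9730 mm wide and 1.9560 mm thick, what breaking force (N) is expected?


Formula: F = TS * w * t
Substituting: F = 11.5540 * 13.9730 * 1.9560
Result: 315.7845 N


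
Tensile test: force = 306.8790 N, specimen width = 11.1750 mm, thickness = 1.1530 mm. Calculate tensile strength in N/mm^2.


Formula: TS = force / (width * thickness)
Substituting: TS = 306.8790 / (11.1750 * 1.1530)
Result: 23.8172 N/mm^2


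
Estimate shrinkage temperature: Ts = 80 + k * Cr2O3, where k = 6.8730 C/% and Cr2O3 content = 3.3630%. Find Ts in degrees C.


Formula: Ts = 80 + k * Cr2O3
Substituting: Ts = 80 + 6.8730 * 3.3630
Result: 103.1139 C


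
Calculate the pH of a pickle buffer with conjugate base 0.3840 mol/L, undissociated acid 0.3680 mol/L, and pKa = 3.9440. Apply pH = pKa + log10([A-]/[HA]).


ratio = [A-] / [HA] = 0.3840 / 0.3680 = 1.0435
log10(ratio) = 0.0184834
pH = pKa + log10(ratio) = 3.9440 + 0.0184834 = 3.9625


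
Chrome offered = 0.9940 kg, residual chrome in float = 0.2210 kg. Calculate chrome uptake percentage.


Formula: Uptake = (offered - residual) / offered * 100
Substituting: Uptake = (0.9940 - 0.2210) / 0.9940 * 100
Result: 77.7666 %


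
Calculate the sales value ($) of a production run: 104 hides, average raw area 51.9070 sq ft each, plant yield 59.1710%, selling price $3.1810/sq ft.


Raw_total = N * avg_area = 104 * 51.9070 = 5398.3280 sq ft
Finished = Raw_total * yield / 100 = 5398.3280 * 59.1710 / 100 = 3194.2447 sq ft
Value = Finished * price = 3194.2447 * 3.1810 = 10160.8923 $


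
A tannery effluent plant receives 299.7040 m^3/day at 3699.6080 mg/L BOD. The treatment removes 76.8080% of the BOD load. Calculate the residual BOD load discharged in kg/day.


Load_in = volume * conc / 1000 = 299.7040 * 3699.6080 / 1000 = 1108.7873 kg/day
Removed = Load_in * eff / 100 = 1108.7873 * 76.8080 / 100 = 851.6374 kg/day
Load_out = Load_in - Removed = 1108.7873 - 851.6374 = 257.1500 kg/day


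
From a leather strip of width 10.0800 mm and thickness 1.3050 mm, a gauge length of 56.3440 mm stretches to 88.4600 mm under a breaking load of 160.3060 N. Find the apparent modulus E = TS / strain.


TS = F / (w * t) = 160.3060 / (10.0800 * 1.3050) = 12.1865 N/mm^2
strain = (Lf - L0) / L0 = (88.4600 - 56.3440) / 56.3440 = 0.5700
E = TS / strain = 12.1865 / 0.5700 = 21.3799 N/mm^2


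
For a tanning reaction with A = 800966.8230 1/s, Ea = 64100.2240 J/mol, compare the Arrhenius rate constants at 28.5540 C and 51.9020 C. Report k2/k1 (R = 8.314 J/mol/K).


T1 = 28.5540 + 273.15 = 301.7040 K; T2 = 51.9020 + 273.15 = 325.0520 K
k1 = A * exp(-Ea/(R*T1)) = 800966.8230 * exp(-64100.2240/(8.314*301.7040)) = 6.3886e-06 1/s
k2 = A * exp(-Ea/(R*T2)) = 800966.8230 * exp(-64100.2240/(8.314*325.0520)) = 4.0048e-05 1/s
k2/k1 = 4.0048e-05 / 6.3886e-06 = 6.2686


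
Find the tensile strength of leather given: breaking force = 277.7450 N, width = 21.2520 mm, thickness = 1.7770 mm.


Formula: TS = force / (width * thickness)
Substituting: TS = 277.7450 / (21.2520 * 1.7770)
Result: 7.3546 N/mm^2


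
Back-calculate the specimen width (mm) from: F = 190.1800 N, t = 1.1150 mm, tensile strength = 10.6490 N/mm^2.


Formula: w = F / (TS * t)
Substituting: w = 190.1800 / (10.6490 * 1.1150)
Result: 16.0170 mm


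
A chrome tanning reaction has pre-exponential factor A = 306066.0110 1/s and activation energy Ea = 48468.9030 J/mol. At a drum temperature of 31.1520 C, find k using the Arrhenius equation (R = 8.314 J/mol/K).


T_K = T_C + 273.15 = 31.1520 + 273.15 = 304.3020 K
exponent = -Ea / (R * T_K) = -48468.9030 / (8.314 * 304.3020) = -19.1579
k = A * exp(exponent) = 306066.0110 * exp(-19.1579) = 0.00146432 1/s


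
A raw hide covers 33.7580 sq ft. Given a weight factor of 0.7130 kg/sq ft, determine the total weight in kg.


Formula: Weight = area * weight_per_sqft
Substituting: Weight = 33.7580 * 0.7130
Result: 24.0695 kg


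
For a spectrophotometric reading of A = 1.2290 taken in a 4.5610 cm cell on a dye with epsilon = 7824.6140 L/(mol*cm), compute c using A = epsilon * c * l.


Formula: c = A / (epsilon * l)
Substituting: c = 1.2290 / (7824.6140 * 4.5610)
Result: 3.4437e-05 mol/L


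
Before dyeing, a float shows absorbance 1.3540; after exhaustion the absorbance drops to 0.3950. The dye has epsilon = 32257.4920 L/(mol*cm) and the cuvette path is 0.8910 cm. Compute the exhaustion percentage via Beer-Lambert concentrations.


c_initial = A_i / (epsilon * l) = 1.3540 / (32257.4920 * 0.8910) = 4.7110e-05 mol/L
c_final = A_f / (epsilon * l) = 0.3950 / (32257.4920 * 0.8910) = 1.3743e-05 mol/L
Exhaustion = (c_initial - c_final) / c_initial * 100 = (4.7110e-05 - 1.3743e-05) / 4.7110e-05 * 100 = 70.8272 %


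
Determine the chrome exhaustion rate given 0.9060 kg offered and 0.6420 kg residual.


Formula: Uptake = (offered - residual) / offered * 100
Substituting: Uptake = (0.9060 - 0.6420) / 0.9060 * 100
Result: 29.1391 %


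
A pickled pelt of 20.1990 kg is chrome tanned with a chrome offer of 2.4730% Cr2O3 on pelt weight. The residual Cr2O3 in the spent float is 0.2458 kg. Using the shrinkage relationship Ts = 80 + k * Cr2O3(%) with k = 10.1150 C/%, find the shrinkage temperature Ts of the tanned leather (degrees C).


Offered = pelt * offer_pct / 100 = 20.1990 * 2.4730 / 100 = 0.4995 kg
Uptake = offered - residual = 0.4995 - 0.2458 = 0.2537 kg
Cr2O3% on pelt = uptake / pelt * 100 = 0.2537 / 20.1990 * 100 = 1.2561 %
Ts = 80 + k * Cr2O3% = 80 + 10.1150 * 1.2561 = 92.7055 C


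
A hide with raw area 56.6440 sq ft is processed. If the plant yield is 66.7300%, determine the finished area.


Formula: finished = raw * yield / 100
Substituting: finished = 56.6440 * 66.7300 / 100
Result: 37.7985 sq ft


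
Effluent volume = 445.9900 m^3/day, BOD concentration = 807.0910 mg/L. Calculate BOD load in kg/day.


Formula: BOD_load = volume * conc / 1000
Substituting: BOD_load = 445.9900 * 807.0910 / 1000
Result: 359.9545 kg/day


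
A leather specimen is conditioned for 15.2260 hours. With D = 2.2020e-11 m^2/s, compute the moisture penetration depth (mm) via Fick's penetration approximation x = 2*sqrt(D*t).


t = 15.2260 hr * 3600 = 54813.6000 s
D * t = 2.2020e-11 * 54813.6000 = 1.2070e-06
x = 2 * sqrt(D*t) = 2 * sqrt(1.2070e-06) = 0.00219727 m = 2.1973 mm


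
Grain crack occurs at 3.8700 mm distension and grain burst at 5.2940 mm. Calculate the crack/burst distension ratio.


Formula: Ratio = crack / burst
Substituting: Ratio = 3.8700 / 5.2940
Result: 0.7310


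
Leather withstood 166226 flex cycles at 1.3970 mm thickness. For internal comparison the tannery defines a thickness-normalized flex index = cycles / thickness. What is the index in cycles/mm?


Formula: Index = cycles / thickness
Substituting: Index = 166226 / 1.3970
Result: 118987.8311 cycles/mm


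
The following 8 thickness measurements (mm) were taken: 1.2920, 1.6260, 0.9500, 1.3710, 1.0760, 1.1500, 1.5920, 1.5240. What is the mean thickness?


Formula: Average = sum / n
Substituting: Average = 10.5810 / 8
Result: 1.3226 mm


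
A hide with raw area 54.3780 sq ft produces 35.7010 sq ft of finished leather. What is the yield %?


Formula: Yield = finished / raw * 100
Substituting: Yield = 35.7010 / 54.3780 * 100
Result: 65.6534 %


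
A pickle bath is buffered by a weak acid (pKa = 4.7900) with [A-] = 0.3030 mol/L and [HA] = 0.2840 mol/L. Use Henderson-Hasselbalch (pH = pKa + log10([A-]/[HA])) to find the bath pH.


ratio = [A-] / [HA] = 0.3030 / 0.2840 = 1.0669
log10(ratio) = 0.0281243
pH = pKa + log10(ratio) = 4.7900 + 0.0281243 = 4.8181


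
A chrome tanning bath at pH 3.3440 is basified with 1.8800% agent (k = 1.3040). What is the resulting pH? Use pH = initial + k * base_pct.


Formula: pH_final = pH_initial + k * base_pct
Substituting: pH_final = 3.3440 + 1.3040 * 1.8800
Result: 5.7955


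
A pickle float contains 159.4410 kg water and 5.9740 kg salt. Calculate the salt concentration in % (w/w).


Formula: Conc = salt / (water + salt) * 100
Substituting: Conc = 5.9740 / (159.4410 + 5.9740) * 100
Result: 3.6115 %


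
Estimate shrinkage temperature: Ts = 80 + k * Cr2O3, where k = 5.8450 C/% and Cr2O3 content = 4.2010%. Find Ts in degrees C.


Formula: Ts = 80 + k * Cr2O3
Substituting: Ts = 80 + 5.8450 * 4.2010
Result: 104.5548 C


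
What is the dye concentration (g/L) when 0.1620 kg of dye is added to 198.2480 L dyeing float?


Formula: Conc = dye_mass(kg) / volume(L) * 1000
Substituting: Conc = 0.1620 / 198.2480 * 1000
Result: 0.8172 g/L


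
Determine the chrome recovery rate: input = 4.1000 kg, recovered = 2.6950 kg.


Formula: Recovery = recovered / input * 100
Substituting: Recovery = 2.6950 / 4.1000 * 100
Result: 65.7317 %


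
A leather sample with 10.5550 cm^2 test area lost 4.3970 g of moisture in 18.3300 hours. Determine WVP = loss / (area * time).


Formula: WVP = loss / (area * time)
Substituting: WVP = 4.3970 / (10.5550 * 18.3300)
Result: 0.0227267 g/(cm^2*hr)


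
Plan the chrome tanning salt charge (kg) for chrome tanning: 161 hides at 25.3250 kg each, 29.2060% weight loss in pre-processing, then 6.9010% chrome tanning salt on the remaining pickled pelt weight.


Total_raw = N * avg_wt = 161 * 25.3250 = 4077.3250 kg
Substrate = Total_raw * (1 - loss/100) = 4077.3250 * (1 - 29.2060/100) = 2886.5015 kg
Chrome = Substrate * pct / 100 = 2886.5015 * 6.9010 / 100 = 199.1975 kg


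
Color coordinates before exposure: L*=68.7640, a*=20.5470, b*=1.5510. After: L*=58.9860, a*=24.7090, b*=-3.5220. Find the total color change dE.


dL = -9.7780, da = 4.1620, db = -5.0730
dE = sqrt((-9.7780)^2 + 4.1620^2 + (-5.0730)^2) = 11.7757


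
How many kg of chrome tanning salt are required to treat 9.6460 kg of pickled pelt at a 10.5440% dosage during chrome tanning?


Formula: Chrome = substrate * pct / 100
Substituting: Chrome = 9.6460 * 10.5440 / 100
Result: 1.0171 kg


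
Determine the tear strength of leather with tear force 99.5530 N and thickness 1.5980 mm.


Formula: Tear strength = force / thickness
Substituting: Tear strength = 99.5530 / 1.5980
Result: 62.2985 N/mm


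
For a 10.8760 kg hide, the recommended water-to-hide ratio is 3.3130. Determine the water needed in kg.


Formula: Water = hide_weight * ratio
Substituting: Water = 10.8760 * 3.3130
Result: 36.0322 kg


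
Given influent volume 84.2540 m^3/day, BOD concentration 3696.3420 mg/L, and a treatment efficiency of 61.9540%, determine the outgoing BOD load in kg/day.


Load_in = volume * conc / 1000 = 84.2540 * 3696.3420 / 1000 = 311.4316 kg/day
Removed = Load_in * eff / 100 = 311.4316 * 61.9540 / 100 = 192.9443 kg/day
Load_out = Load_in - Removed = 311.4316 - 192.9443 = 118.4873 kg/day


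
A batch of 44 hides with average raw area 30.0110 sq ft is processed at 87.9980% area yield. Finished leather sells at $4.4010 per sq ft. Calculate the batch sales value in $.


Raw_total = N * avg_area = 44 * 30.0110 = 1320.4840 sq ft
Finished = Raw_total * yield / 100 = 1320.4840 * 87.9980 / 100 = 1161.9995 sq ft
Value = Finished * price = 1161.9995 * 4.4010 = 5113.9598 $


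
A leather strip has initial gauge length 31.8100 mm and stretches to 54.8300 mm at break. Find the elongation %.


Formula: Elongation = (Lf - L0) / L0 * 100
Substituting: Elongation = (54.8300 - 31.8100) / 31.8100 * 100
Result: 72.3672 %


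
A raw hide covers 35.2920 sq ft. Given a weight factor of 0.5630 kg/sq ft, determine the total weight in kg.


Formula: Weight = area * weight_per_sqft
Substituting: Weight = 35.2920 * 0.5630
Result: 19.8694 kg


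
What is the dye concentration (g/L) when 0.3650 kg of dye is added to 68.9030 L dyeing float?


Formula: Conc = dye_mass(kg) / volume(L) * 1000
Substituting: Conc = 0.3650 / 68.9030 * 1000
Result: 5.2973 g/L


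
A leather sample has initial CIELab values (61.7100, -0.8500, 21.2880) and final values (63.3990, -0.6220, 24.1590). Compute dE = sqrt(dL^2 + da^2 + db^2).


dL = 1.6890, da = 0.2280, db = 2.8710
dE = sqrt(1.6890^2 + 0.2280^2 + 2.8710^2) = 3.3388


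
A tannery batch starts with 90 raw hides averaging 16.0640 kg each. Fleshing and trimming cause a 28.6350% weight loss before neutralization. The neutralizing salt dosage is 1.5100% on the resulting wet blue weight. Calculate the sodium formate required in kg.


Total_raw = N * avg_wt = 90 * 16.0640 = 1445.7600 kg
Substrate = Total_raw * (1 - loss/100) = 1445.7600 * (1 - 28.6350/100) = 1031.7666 kg
Neutralizer = Substrate * pct / 100 = 1031.7666 * 1.5100 / 100 = 15.5797 kg


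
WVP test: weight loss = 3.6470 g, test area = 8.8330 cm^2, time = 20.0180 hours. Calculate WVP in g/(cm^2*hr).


Formula: WVP = loss / (area * time)
Substituting: WVP = 3.6470 / (8.8330 * 20.0180)
Result: 0.0206256 g/(cm^2*hr)


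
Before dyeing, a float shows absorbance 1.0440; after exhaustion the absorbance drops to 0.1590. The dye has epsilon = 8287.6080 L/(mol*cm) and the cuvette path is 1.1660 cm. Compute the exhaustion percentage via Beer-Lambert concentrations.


c_initial = A_i / (epsilon * l) = 1.0440 / (8287.6080 * 1.1660) = 1.0804e-04 mol/L
c_final = A_f / (epsilon * l) = 0.1590 / (8287.6080 * 1.1660) = 1.6454e-05 mol/L
Exhaustion = (c_initial - c_final) / c_initial * 100 = (1.0804e-04 - 1.6454e-05) / 1.0804e-04 * 100 = 84.7701 %


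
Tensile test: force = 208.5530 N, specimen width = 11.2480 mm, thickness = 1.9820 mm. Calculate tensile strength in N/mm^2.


Formula: TS = force / (width * thickness)
Substituting: TS = 208.5530 / (11.2480 * 1.9820)
Result: 9.3549 N/mm^2


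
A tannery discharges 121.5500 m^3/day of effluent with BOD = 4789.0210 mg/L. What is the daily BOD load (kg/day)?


Formula: BOD_load = volume * conc / 1000
Substituting: BOD_load = 121.5500 * 4789.0210 / 1000
Result: 582.1055 kg/day


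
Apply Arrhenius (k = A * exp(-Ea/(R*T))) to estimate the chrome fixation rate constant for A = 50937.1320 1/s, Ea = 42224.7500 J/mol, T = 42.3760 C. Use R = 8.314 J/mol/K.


T_K = T_C + 273.15 = 42.3760 + 273.15 = 315.5260 K
exponent = -Ea / (R * T_K) = -42224.7500 / (8.314 * 315.5260) = -16.0961
k = A * exp(exponent) = 50937.1320 * exp(-16.0961) = 0.00520675 1/s


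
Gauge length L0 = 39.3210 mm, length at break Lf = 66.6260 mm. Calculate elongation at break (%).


Formula: Elongation = (Lf - L0) / L0 * 100
Substituting: Elongation = (66.6260 - 39.3210) / 39.3210 * 100
Result: 69.4413 %


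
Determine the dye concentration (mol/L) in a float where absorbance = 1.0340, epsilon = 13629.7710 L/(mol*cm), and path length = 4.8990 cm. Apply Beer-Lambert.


Formula: c = A / (epsilon * l)
Substituting: c = 1.0340 / (13629.7710 * 4.8990)
Result: 1.5485e-05 mol/L


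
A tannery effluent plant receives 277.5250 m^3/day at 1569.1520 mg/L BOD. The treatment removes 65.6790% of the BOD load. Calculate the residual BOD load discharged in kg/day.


Load_in = volume * conc / 1000 = 277.5250 * 1569.1520 / 1000 = 435.4789 kg/day
Removed = Load_in * eff / 100 = 435.4789 * 65.6790 / 100 = 286.0182 kg/day
Load_out = Load_in - Removed = 435.4789 - 286.0182 = 149.4607 kg/day


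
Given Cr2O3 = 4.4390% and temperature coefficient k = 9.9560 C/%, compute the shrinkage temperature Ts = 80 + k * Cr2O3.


Formula: Ts = 80 + k * Cr2O3
Substituting: Ts = 80 + 9.9560 * 4.4390
Result: 124.1947 C


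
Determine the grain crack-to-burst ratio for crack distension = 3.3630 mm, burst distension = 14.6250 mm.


Formula: Ratio = crack / burst
Substituting: Ratio = 3.3630 / 14.6250
Result: 0.2299


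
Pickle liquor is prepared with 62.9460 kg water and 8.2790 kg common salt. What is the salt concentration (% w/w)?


Formula: Conc = salt / (water + salt) * 100
Substituting: Conc = 8.2790 / (62.9460 + 8.2790) * 100
Result: 11.6237 %


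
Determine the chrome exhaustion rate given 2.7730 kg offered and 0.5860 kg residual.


Formula: Uptake = (offered - residual) / offered * 100
Substituting: Uptake = (2.7730 - 0.5860) / 2.7730 * 100
Result: 78.8677 %


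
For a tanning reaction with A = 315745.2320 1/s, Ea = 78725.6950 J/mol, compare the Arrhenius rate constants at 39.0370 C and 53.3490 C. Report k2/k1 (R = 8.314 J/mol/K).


T1 = 39.0370 + 273.15 = 312.1870 K; T2 = 53.3490 + 273.15 = 326.4990 K
k1 = A * exp(-Ea/(R*T1)) = 315745.2320 * exp(-78725.6950/(8.314*312.1870)) = 2.1213e-08 1/s
k2 = A * exp(-Ea/(R*T2)) = 315745.2320 * exp(-78725.6950/(8.314*326.4990)) = 8.0172e-08 1/s
k2/k1 = 8.0172e-08 / 2.1213e-08 = 3.7794


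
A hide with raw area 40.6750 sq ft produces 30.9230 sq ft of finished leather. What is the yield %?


Formula: Yield = finished / raw * 100
Substituting: Yield = 30.9230 / 40.6750 * 100
Result: 76.0246 %


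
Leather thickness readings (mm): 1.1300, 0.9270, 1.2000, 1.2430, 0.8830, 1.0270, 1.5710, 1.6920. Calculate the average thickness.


Formula: Average = sum / n
Substituting: Average = 9.6730 / 8
Result: 1.2091 mm


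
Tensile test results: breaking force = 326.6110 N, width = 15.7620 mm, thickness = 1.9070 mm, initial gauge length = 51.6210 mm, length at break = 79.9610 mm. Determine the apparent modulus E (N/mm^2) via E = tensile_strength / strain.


TS = F / (w * t) = 326.6110 / (15.7620 * 1.9070) = 10.8660 N/mm^2
strain = (Lf - L0) / L0 = (79.9610 - 51.6210) / 51.6210 = 0.5490
E = TS / strain = 10.8660 / 0.5490 = 19.7923 N/mm^2


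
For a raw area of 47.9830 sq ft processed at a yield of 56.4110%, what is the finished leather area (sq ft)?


Formula: finished = raw * yield / 100
Substituting: finished = 47.9830 * 56.4110 / 100
Result: 27.0677 sq ft


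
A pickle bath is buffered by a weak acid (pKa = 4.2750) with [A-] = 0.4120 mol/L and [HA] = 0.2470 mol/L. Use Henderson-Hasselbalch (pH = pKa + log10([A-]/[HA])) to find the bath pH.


ratio = [A-] / [HA] = 0.4120 / 0.2470 = 1.6680
log10(ratio) = 0.2222
pH = pKa + log10(ratio) = 4.2750 + 0.2222 = 4.4972


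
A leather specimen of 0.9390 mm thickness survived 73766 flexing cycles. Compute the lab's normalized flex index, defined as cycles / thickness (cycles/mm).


Formula: Index = cycles / thickness
Substituting: Index = 73766 / 0.9390
Result: 78558.0405 cycles/mm


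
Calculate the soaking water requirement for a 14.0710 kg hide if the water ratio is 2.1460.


Formula: Water = hide_weight * ratio
Substituting: Water = 14.0710 * 2.1460
Result: 30.1964 kg


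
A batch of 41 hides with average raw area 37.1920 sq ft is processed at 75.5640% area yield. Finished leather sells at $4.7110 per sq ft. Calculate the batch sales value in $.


Raw_total = N * avg_area = 41 * 37.1920 = 1524.8720 sq ft
Finished = Raw_total * yield / 100 = 1524.8720 * 75.5640 / 100 = 1152.2543 sq ft
Value = Finished * price = 1152.2543 * 4.7110 = 5428.2699 $


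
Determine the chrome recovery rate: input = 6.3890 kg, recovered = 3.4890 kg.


Formula: Recovery = recovered / input * 100
Substituting: Recovery = 3.4890 / 6.3890 * 100
Result: 54.6095 %


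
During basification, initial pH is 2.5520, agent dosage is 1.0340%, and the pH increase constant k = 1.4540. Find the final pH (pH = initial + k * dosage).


Formula: pH_final = pH_initial + k * base_pct
Substituting: pH_final = 2.5520 + 1.4540 * 1.0340
Result: 4.0554


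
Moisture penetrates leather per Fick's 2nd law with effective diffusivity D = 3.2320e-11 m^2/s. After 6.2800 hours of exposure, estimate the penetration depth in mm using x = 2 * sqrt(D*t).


t = 6.2800 hr * 3600 = 22608.0000 s
D * t = 3.2320e-11 * 22608.0000 = 7.3069e-07
x = 2 * sqrt(D*t) = 2 * sqrt(7.3069e-07) = 0.00170961 m = 1.7096 mm


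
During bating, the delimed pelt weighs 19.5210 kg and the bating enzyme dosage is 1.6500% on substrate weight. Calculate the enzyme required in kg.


Formula: Enzyme = substrate * pct / 100
Substituting: Enzyme = 19.5210 * 1.6500 / 100
Result: 0.3221 kg


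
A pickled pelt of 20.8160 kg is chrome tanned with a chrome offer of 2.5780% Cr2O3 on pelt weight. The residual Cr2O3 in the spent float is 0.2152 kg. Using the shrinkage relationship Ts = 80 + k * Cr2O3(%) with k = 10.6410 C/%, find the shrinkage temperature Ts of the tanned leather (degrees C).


Offered = pelt * offer_pct / 100 = 20.8160 * 2.5780 / 100 = 0.5366 kg
Uptake = offered - residual = 0.5366 - 0.2152 = 0.3214 kg
Cr2O3% on pelt = uptake / pelt * 100 = 0.3214 / 20.8160 * 100 = 1.5442 %
Ts = 80 + k * Cr2O3% = 80 + 10.6410 * 1.5442 = 96.4316 C


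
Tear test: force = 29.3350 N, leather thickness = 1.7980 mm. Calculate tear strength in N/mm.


Formula: Tear strength = force / thickness
Substituting: Tear strength = 29.3350 / 1.7980
Result: 16.3154 N/mm


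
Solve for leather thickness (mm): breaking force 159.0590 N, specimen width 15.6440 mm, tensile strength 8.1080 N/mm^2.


Formula: t = F / (TS * w)
Substituting: t = 159.0590 / (8.1080 * 15.6440)
Result: 1.2540 mm


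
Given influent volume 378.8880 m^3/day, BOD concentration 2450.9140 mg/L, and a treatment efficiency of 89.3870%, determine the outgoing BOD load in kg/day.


Load_in = volume * conc / 1000 = 378.8880 * 2450.9140 / 1000 = 928.6219 kg/day
Removed = Load_in * eff / 100 = 928.6219 * 89.3870 / 100 = 830.0673 kg/day
Load_out = Load_in - Removed = 928.6219 - 830.0673 = 98.5546 kg/day


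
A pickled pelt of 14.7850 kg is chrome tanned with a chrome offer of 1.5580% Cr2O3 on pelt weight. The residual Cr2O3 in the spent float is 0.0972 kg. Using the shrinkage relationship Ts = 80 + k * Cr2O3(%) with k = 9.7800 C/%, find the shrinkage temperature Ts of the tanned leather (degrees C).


Offered = pelt * offer_pct / 100 = 14.7850 * 1.5580 / 100 = 0.2304 kg
Uptake = offered - residual = 0.2304 - 0.0972 = 0.1332 kg
Cr2O3% on pelt = uptake / pelt * 100 = 0.1332 / 14.7850 * 100 = 0.9006 %
Ts = 80 + k * Cr2O3% = 80 + 9.7800 * 0.9006 = 88.8076 C


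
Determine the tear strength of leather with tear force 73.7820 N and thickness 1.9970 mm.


Formula: Tear strength = force / thickness
Substituting: Tear strength = 73.7820 / 1.9970
Result: 36.9464 N/mm


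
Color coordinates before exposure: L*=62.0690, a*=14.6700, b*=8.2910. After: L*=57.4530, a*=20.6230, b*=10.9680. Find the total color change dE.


dL = -4.6160, da = 5.9530, db = 2.6770
dE = sqrt((-4.6160)^2 + 5.9530^2 + 2.6770^2) = 7.9945


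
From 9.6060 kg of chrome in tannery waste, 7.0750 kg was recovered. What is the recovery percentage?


Formula: Recovery = recovered / input * 100
Substituting: Recovery = 7.0750 / 9.6060 * 100
Result: 73.6519 %


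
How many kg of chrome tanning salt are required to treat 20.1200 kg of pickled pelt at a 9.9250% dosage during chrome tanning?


Formula: Chrome = substrate * pct / 100
Substituting: Chrome = 20.1200 * 9.9250 / 100
Result: 1.9969 kg


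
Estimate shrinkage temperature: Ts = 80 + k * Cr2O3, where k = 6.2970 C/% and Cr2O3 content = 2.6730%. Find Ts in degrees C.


Formula: Ts = 80 + k * Cr2O3
Substituting: Ts = 80 + 6.2970 * 2.6730
Result: 96.8319 C


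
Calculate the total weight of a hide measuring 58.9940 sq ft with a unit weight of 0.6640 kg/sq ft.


Formula: Weight = area * weight_per_sqft
Substituting: Weight = 58.9940 * 0.6640
Result: 39.1720 kg


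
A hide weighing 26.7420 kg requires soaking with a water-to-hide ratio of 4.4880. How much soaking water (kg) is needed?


Formula: Water = hide_weight * ratio
Substituting: Water = 26.7420 * 4.4880
Result: 120.0181 kg


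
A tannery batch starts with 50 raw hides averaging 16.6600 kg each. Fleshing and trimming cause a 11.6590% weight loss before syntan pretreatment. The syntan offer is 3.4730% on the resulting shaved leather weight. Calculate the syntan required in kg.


Total_raw = N * avg_wt = 50 * 16.6600 = 833.0000 kg
Substrate = Total_raw * (1 - loss/100) = 833.0000 * (1 - 11.6590/100) = 735.8805 kg
Syntan = Substrate * pct / 100 = 735.8805 * 3.4730 / 100 = 25.5571 kg


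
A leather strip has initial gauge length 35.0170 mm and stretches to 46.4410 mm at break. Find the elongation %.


Formula: Elongation = (Lf - L0) / L0 * 100
Substituting: Elongation = (46.4410 - 35.0170) / 35.0170 * 100
Result: 32.6242 %


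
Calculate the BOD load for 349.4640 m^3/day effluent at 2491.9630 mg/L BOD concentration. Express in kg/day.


Formula: BOD_load = volume * conc / 1000
Substituting: BOD_load = 349.4640 * 2491.9630 / 1000
Result: 870.8514 kg/day


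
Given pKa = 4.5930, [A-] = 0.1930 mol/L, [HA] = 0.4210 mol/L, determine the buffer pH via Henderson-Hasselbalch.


ratio = [A-] / [HA] = 0.1930 / 0.4210 = 0.4584
log10(ratio) = -0.3387
pH = pKa + log10(ratio) = 4.5930 - 0.3387 = 4.2543


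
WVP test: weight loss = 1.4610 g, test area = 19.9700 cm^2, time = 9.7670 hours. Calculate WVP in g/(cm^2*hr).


Formula: WVP = loss / (area * time)
Substituting: WVP = 1.4610 / (19.9700 * 9.7670)
Result: 0.0074905 g/(cm^2*hr)


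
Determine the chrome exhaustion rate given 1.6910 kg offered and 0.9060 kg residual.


Formula: Uptake = (offered - residual) / offered * 100
Substituting: Uptake = (1.6910 - 0.9060) / 1.6910 * 100
Result: 46.4222 %


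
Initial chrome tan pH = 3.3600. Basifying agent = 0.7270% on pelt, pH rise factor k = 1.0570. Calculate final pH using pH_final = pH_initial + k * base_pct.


Formula: pH_final = pH_initial + k * base_pct
Substituting: pH_final = 3.3600 + 1.0570 * 0.7270
Result: 4.1284


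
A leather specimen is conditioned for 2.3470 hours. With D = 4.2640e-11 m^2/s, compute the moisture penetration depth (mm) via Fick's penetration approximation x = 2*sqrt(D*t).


t = 2.3470 hr * 3600 = 8449.2000 s
D * t = 4.2640e-11 * 8449.2000 = 3.6027e-07
x = 2 * sqrt(D*t) = 2 * sqrt(3.6027e-07) = 0.00120046 m = 1.2005 mm


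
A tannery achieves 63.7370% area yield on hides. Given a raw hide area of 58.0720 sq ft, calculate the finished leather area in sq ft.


Formula: finished = raw * yield / 100
Substituting: finished = 58.0720 * 63.7370 / 100
Result: 37.0134 sq ft


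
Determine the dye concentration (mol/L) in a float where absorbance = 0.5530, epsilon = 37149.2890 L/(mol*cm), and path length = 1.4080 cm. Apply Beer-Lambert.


Formula: c = A / (epsilon * l)
Substituting: c = 0.5530 / (37149.2890 * 1.4080)
Result: 1.0572e-05 mol/L


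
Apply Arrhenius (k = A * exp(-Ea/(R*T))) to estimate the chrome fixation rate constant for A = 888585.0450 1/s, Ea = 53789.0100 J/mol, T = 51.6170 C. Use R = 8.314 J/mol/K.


T_K = T_C + 273.15 = 51.6170 + 273.15 = 324.7670 K
exponent = -Ea / (R * T_K) = -53789.0100 / (8.314 * 324.7670) = -19.9210
k = A * exp(exponent) = 888585.0450 * exp(-19.9210) = 0.00198202 1/s


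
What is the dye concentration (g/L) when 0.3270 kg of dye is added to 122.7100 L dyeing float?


Formula: Conc = dye_mass(kg) / volume(L) * 1000
Substituting: Conc = 0.3270 / 122.7100 * 1000
Result: 2.6648 g/L


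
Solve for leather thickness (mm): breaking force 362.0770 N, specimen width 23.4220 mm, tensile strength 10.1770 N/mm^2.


Formula: t = F / (TS * w)
Substituting: t = 362.0770 / (10.1770 * 23.4220)
Result: 1.5190 mm


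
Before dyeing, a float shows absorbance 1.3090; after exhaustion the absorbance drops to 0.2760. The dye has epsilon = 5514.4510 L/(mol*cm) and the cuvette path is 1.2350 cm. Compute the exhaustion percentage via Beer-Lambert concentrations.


c_initial = A_i / (epsilon * l) = 1.3090 / (5514.4510 * 1.2350) = 1.9221e-04 mol/L
c_final = A_f / (epsilon * l) = 0.2760 / (5514.4510 * 1.2350) = 4.0527e-05 mol/L
Exhaustion = (c_initial - c_final) / c_initial * 100 = (1.9221e-04 - 4.0527e-05) / 1.9221e-04 * 100 = 78.9152 %


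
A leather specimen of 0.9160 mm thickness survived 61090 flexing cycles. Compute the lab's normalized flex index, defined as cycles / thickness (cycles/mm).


Formula: Index = cycles / thickness
Substituting: Index = 61090 / 0.9160
Result: 66692.1397 cycles/mm


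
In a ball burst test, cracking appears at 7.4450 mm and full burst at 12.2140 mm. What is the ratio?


Formula: Ratio = crack / burst
Substituting: Ratio = 7.4450 / 12.2140
Result: 0.6095


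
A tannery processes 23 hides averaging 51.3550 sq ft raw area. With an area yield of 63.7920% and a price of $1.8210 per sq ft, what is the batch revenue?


Raw_total = N * avg_area = 23 * 51.3550 = 1181.1650 sq ft
Finished = Raw_total * yield / 100 = 1181.1650 * 63.7920 / 100 = 753.4888 sq ft
Value = Finished * price = 753.4888 * 1.8210 = 1372.1031 $


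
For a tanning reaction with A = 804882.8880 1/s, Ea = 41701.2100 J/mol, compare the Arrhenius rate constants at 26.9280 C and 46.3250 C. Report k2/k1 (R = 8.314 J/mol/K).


T1 = 26.9280 + 273.15 = 300.0780 K; T2 = 46.3250 + 273.15 = 319.4750 K
k1 = A * exp(-Ea/(R*T1)) = 804882.8880 * exp(-41701.2100/(8.314*300.0780)) = 0.0443131 1/s
k2 = A * exp(-Ea/(R*T2)) = 804882.8880 * exp(-41701.2100/(8.314*319.4750)) = 0.1223 1/s
k2/k1 = 0.1223 / 0.0443131 = 2.7590


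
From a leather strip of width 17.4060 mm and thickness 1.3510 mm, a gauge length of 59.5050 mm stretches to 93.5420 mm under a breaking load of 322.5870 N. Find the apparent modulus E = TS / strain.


TS = F / (w * t) = 322.5870 / (17.4060 * 1.3510) = 13.7181 N/mm^2
strain = (Lf - L0) / L0 = (93.5420 - 59.5050) / 59.5050 = 0.5720
E = TS / strain = 13.7181 / 0.5720 = 23.9825 N/mm^2


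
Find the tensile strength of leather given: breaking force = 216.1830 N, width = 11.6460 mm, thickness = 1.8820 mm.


Formula: TS = force / (width * thickness)
Substituting: TS = 216.1830 / (11.6460 * 1.8820)
Result: 9.8634 N/mm^2


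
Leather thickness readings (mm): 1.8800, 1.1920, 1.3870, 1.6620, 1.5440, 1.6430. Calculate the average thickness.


Formula: Average = sum / n
Substituting: Average = 9.3080 / 6
Result: 1.5513 mm


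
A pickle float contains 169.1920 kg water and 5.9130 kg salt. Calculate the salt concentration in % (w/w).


Formula: Conc = salt / (water + salt) * 100
Substituting: Conc = 5.9130 / (169.1920 + 5.9130) * 100
Result: 3.3768 %


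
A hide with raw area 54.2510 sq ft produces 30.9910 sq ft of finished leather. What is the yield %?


Formula: Yield = finished / raw * 100
Substituting: Yield = 30.9910 / 54.2510 * 100
Result: 57.1252 %


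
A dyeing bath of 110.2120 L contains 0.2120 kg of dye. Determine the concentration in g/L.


Formula: Conc = dye_mass(kg) / volume(L) * 1000
Substituting: Conc = 0.2120 / 110.2120 * 1000
Result: 1.9236 g/L


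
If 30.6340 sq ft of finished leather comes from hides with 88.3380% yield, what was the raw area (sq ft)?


Formula: raw = finished * 100 / yield
Substituting: raw = 30.6340 * 100 / 88.3380
Result: 34.6782 sq ft


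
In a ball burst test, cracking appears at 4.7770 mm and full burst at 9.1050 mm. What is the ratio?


Formula: Ratio = crack / burst
Substituting: Ratio = 4.7770 / 9.1050
Result: 0.5247


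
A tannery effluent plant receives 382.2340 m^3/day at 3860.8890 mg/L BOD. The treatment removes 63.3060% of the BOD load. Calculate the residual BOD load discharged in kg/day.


Load_in = volume * conc / 1000 = 382.2340 * 3860.8890 / 1000 = 1475.7630 kg/day
Removed = Load_in * eff / 100 = 1475.7630 * 63.3060 / 100 = 934.2466 kg/day
Load_out = Load_in - Removed = 1475.7630 - 934.2466 = 541.5165 kg/day


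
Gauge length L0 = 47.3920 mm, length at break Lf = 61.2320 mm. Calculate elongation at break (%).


Formula: Elongation = (Lf - L0) / L0 * 100
Substituting: Elongation = (61.2320 - 47.3920) / 47.3920 * 100
Result: 29.2032 %


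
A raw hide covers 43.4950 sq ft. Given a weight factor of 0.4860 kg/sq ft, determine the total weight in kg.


Formula: Weight = area * weight_per_sqft
Substituting: Weight = 43.4950 * 0.4860
Result: 21.1386 kg


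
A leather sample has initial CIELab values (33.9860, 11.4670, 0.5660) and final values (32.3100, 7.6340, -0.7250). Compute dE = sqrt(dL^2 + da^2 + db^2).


dL = -1.6760, da = -3.8330, db = -1.2910
dE = sqrt((-1.6760)^2 + (-3.8330)^2 + (-1.2910)^2) = 4.3781


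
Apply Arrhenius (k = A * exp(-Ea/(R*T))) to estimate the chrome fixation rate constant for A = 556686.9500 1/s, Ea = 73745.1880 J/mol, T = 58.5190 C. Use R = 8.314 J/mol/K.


T_K = T_C + 273.15 = 58.5190 + 273.15 = 331.6690 K
exponent = -Ea / (R * T_K) = -73745.1880 / (8.314 * 331.6690) = -26.7435
k = A * exp(exponent) = 556686.9500 * exp(-26.7435) = 1.3522e-06 1/s


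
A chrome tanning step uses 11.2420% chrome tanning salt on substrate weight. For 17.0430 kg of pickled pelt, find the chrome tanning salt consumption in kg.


Formula: Chrome = substrate * pct / 100
Substituting: Chrome = 17.0430 * 11.2420 / 100
Result: 1.9160 kg
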